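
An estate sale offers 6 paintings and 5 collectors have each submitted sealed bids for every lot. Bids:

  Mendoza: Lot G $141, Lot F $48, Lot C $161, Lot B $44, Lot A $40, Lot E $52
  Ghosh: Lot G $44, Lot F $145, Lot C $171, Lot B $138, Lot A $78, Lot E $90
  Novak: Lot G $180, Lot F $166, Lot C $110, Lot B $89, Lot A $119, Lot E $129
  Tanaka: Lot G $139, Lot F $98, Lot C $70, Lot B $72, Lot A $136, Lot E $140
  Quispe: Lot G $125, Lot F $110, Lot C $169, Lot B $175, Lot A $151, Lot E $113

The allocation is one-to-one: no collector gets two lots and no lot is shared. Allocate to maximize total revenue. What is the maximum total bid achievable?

Optimal: Mendoza→Lot C ($161), Ghosh→Lot F ($145), Novak→Lot G ($180), Tanaka→Lot E ($140), Quispe→Lot B ($175) — total 161+145+180+140+175 = $801.
Max-entry greedy (repeatedly take the single best remaining cell) gives $714, worse by 87.
Swapping Ghosh↔Tanaka (Ghosh→Lot E $90, Tanaka→Lot F $98) loses 97.
No other one-to-one assignment exceeds $801.

Maximum total: $801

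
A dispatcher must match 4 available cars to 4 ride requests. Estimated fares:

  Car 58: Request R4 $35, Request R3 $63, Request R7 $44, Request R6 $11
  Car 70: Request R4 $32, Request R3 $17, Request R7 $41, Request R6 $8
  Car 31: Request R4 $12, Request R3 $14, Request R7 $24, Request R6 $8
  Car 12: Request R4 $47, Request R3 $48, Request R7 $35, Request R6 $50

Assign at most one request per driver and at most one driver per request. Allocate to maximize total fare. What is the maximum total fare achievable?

This is a one-to-one assignment (maximum-weight bipartite matching).
Optimal: Car 58→Request R3 ($63), Car 70→Request R4 ($32), Car 31→Request R7 ($24), Car 12→Request R6 ($50) — total 63+32+24+50 = $169.
Row-greedy (each driver in turn takes its best remaining request) gives $166, worse by 3.
No other one-to-one assignment exceeds $169.

Maximum total: $169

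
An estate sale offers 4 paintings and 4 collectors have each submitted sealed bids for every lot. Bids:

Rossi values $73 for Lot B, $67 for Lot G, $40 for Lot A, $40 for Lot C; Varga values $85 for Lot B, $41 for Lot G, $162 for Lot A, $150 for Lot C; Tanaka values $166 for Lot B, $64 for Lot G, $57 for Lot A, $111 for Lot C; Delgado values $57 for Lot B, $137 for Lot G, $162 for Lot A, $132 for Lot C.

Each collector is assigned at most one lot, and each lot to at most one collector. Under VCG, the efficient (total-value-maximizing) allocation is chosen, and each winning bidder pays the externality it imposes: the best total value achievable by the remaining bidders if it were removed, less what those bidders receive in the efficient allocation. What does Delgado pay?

Delgado pays $12.

Efficient allocation: Rossi→Lot G ($67), Varga→Lot C ($150), Tanaka→Lot B ($166), Delgado→Lot A ($162); total welfare W = $545.
Delgado receives Lot A at value $162, so the others get W − 162 = $383.
Without Delgado: best allocation of the remaining 3 bidders over all 4 lots is Rossi→Lot G ($67), Varga→Lot A ($162), Tanaka→Lot B ($166), total $395.
VCG payment = (others' best without Delgado) − (others' welfare with Delgado) = 395 − 383 = $12.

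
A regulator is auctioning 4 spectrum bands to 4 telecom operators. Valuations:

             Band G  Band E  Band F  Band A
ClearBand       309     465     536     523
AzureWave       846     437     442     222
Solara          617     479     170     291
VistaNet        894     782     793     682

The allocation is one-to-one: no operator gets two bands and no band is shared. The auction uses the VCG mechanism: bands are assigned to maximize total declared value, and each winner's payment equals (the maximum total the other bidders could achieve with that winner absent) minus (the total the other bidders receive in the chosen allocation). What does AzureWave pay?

Efficient allocation: ClearBand→Band A ($523M), AzureWave→Band G ($846M), Solara→Band E ($479M), VistaNet→Band F ($793M); total welfare W = $2641M.
AzureWave receives Band G at value $846M, so the others get W − 846 = $1795M.
Without AzureWave: best allocation of the remaining 3 bidders over all 4 bands is ClearBand→Band F ($536M), Solara→Band G ($617M), VistaNet→Band E ($782M), total $1935M.
VCG payment = (others' best without AzureWave) − (others' welfare with AzureWave) = 1935 − 1795 = $140M.

AzureWave pays $140M.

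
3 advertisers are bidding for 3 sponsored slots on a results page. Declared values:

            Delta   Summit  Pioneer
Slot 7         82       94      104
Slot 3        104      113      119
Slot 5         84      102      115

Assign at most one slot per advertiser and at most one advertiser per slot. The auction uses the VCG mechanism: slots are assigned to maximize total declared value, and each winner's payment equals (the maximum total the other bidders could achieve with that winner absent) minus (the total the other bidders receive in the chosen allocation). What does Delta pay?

Delta pays $19.

Efficient allocation: Delta→Slot 3 ($104), Summit→Slot 7 ($94), Pioneer→Slot 5 ($115); total welfare W = $313.
Delta receives Slot 3 at value $104, so the others get W − 104 = $209.
Without Delta: best allocation of the remaining 2 bidders over all 3 slots is Summit→Slot 3 ($113), Pioneer→Slot 5 ($115), total $228.
VCG payment = (others' best without Delta) − (others' welfare with Delta) = 228 − 209 = $19.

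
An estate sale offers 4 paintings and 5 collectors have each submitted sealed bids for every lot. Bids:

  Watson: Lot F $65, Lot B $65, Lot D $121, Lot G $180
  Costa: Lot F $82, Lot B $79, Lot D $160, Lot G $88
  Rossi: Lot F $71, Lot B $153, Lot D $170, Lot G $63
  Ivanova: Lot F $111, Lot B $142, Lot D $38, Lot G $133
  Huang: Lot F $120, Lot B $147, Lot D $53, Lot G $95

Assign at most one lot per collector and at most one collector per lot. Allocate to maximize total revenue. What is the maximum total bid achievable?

Max total: $613

Optimal: Huang→Lot F ($120), Rossi→Lot B ($153), Costa→Lot D ($160), Watson→Lot G ($180) — total 120+153+160+180 = $613.
Row-greedy (each collector in turn takes its best remaining lot) gives $604, worse by 9.
Next-best assignment: Huang→Lot F, Ivanova→Lot B, Rossi→Lot D, Watson→Lot G = $612.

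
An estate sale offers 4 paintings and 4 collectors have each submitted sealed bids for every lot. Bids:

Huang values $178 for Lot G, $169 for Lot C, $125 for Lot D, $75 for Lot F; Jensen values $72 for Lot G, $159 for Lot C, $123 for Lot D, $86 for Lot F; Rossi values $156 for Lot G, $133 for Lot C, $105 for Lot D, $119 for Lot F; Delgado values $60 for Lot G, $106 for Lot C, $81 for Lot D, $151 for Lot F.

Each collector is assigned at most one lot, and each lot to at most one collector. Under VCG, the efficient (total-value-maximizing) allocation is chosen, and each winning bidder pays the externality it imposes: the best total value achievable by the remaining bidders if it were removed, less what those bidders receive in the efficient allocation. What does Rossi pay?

Rossi pays $45.

Efficient allocation: Huang→Lot C ($169), Jensen→Lot D ($123), Rossi→Lot G ($156), Delgado→Lot F ($151); total welfare W = $599.
Rossi receives Lot G at value $156, so the others get W − 156 = $443.
Without Rossi: best allocation of the remaining 3 bidders over all 4 lots is Huang→Lot G ($178), Jensen→Lot C ($159), Delgado→Lot F ($151), total $488.
VCG payment = (others' best without Rossi) − (others' welfare with Rossi) = 488 − 443 = $45.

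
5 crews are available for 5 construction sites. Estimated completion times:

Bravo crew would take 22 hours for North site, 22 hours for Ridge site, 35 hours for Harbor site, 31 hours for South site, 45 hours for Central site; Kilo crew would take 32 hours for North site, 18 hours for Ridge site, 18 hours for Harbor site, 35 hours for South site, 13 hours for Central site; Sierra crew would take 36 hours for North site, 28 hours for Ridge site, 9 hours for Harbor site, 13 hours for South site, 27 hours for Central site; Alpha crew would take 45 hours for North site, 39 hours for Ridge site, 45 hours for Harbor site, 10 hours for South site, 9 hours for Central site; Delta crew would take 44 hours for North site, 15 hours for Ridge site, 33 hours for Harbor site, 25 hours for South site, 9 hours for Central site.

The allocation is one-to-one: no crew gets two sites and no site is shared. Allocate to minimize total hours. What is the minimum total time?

Optimal: Bravo crew→North site (22 hours), Kilo crew→Ridge site (18 hours), Sierra crew→Harbor site (9 hours), Alpha crew→South site (10 hours), Delta crew→Central site (9 hours) — total 22+18+9+10+9 = 68 hours.
No other one-to-one assignment undercuts 68 hours.

Min total: 68 hours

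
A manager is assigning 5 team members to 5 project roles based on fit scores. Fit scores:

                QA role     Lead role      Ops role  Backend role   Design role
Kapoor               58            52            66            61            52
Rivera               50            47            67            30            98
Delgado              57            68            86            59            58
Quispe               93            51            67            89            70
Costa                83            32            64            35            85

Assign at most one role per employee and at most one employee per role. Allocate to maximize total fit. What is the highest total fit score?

Max total: 408 pts

Optimal: Kapoor→Lead role (52 pts), Rivera→Design role (98 pts), Delgado→Ops role (86 pts), Quispe→Backend role (89 pts), Costa→QA role (83 pts) — total 52+98+86+89+83 = 408 pts.
Column-greedy (each role in turn goes to its best remaining employee) gives 374 pts, worse by 34.
Checked against all permutations: 408 pts is optimal.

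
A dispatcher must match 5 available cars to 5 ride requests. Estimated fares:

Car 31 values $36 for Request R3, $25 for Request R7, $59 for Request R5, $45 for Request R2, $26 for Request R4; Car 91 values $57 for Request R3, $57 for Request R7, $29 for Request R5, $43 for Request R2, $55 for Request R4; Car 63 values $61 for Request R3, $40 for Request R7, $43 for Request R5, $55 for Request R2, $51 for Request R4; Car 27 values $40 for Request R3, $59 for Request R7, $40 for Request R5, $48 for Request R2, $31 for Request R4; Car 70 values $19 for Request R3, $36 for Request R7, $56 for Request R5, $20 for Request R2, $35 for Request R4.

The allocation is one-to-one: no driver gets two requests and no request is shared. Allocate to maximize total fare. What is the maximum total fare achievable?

Maximum total: $276

Optimal: Car 31→Request R2 ($45), Car 91→Request R4 ($55), Car 63→Request R3 ($61), Car 27→Request R7 ($59), Car 70→Request R5 ($56) — total 45+55+61+59+56 = $276.
Next-best assignment: Car 31→Request R2, Car 91→Request R3, Car 63→Request R4, Car 27→Request R7, Car 70→Request R5 = $268.
Swapping Car 31↔Car 91 (Car 31→Request R4 $26, Car 91→Request R2 $43) loses 31.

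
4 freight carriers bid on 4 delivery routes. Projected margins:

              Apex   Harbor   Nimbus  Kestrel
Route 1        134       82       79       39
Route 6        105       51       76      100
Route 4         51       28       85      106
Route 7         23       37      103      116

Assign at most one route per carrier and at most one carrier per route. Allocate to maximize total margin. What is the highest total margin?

Optimal: Apex→Route 6 ($105k), Harbor→Route 1 ($82k), Nimbus→Route 7 ($103k), Kestrel→Route 4 ($106k) — total 105+82+103+106 = $396k.
Row-greedy (each carrier in turn takes its best remaining route) gives $394k, worse by 2.

Maximum total: $396k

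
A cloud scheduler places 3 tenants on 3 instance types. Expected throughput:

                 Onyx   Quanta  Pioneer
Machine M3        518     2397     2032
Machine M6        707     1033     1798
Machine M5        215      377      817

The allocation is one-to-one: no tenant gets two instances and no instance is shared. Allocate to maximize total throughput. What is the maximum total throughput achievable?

Optimal: Onyx→Machine M5 (215 ops/s), Quanta→Machine M3 (2397 ops/s), Pioneer→Machine M6 (1798 ops/s) — total 215+2397+1798 = 4410 ops/s.
Row-greedy (each tenant in turn takes its best remaining instance) gives 3921 ops/s, worse by 489.
Next-best assignment: Onyx→Machine M6, Quanta→Machine M3, Pioneer→Machine M5 = 3921 ops/s.
No other one-to-one assignment exceeds 4410 ops/s.

Maximum total: 4410 ops/s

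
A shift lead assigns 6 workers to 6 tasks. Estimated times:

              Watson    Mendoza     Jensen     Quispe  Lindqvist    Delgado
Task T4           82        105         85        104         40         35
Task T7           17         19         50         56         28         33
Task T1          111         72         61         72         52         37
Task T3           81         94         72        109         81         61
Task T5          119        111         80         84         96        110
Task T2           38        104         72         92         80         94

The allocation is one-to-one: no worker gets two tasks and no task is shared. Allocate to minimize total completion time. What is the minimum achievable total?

Min total: 290 min

Treat this as an assignment problem: match each worker to one task.
Optimal: Watson→Task T2 (38 min), Mendoza→Task T7 (19 min), Jensen→Task T3 (72 min), Quispe→Task T5 (84 min), Lindqvist→Task T4 (40 min), Delgado→Task T1 (37 min) — total 38+19+72+84+40+37 = 290 min.
Column-greedy (each task in turn goes to its cheapest remaining worker) gives 364 min, worse by 74.
Next-best assignment: Watson→Task T2, Mendoza→Task T7, Jensen→Task T3, Quispe→Task T5, Lindqvist→Task T1, Delgado→Task T4 = 300 min.
Swapping Watson↔Jensen (Watson→Task T3 81 min, Jensen→Task T2 72 min) adds 43.
Checked against all permutations: 290 min is optimal.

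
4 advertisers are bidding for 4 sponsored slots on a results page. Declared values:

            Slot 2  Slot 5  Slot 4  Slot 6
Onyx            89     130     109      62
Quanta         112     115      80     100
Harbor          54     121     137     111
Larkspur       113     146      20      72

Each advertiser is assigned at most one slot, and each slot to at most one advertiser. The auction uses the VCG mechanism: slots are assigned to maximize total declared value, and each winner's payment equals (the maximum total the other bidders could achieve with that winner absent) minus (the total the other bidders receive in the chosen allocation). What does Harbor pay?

Harbor pays $24.

Efficient allocation: Onyx→Slot 5 ($130), Quanta→Slot 6 ($100), Harbor→Slot 4 ($137), Larkspur→Slot 2 ($113); total welfare W = $480.
Harbor receives Slot 4 at value $137, so the others get W − 137 = $343.
Without Harbor: best allocation of the remaining 3 bidders over all 4 slots is Onyx→Slot 4 ($109), Quanta→Slot 2 ($112), Larkspur→Slot 5 ($146), total $367.
VCG payment = (others' best without Harbor) − (others' welfare with Harbor) = 367 − 343 = $24.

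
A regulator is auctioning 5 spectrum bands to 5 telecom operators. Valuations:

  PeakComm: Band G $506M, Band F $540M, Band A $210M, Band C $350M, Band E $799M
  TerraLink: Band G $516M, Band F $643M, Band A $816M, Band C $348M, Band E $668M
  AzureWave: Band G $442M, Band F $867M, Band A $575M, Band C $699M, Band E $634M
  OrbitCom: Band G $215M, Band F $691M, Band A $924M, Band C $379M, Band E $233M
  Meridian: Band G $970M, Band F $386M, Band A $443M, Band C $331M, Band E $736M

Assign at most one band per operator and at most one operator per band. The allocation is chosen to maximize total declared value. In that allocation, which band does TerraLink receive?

TerraLink receives Band F.

Optimal: PeakComm→Band E ($799M), TerraLink→Band F ($643M), AzureWave→Band C ($699M), OrbitCom→Band A ($924M), Meridian→Band G ($970M) — total 799+643+699+924+970 = $4035M.
Row-greedy (each operator in turn takes its best remaining band) gives $3831M, worse by 204.
TerraLink's own top band is Band A ($816M), but forcing TerraLink→Band A and reassigning the rest optimally gives only $3975M — worse by 60.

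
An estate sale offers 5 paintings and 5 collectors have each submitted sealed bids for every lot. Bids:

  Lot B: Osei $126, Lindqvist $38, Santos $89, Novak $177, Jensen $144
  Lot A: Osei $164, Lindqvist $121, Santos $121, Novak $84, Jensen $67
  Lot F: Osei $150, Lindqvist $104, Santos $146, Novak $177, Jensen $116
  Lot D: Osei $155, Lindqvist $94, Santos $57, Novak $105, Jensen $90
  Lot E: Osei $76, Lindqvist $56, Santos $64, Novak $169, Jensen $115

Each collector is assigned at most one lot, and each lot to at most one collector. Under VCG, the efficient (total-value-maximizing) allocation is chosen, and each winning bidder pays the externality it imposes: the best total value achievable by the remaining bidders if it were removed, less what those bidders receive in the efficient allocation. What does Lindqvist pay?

Efficient allocation: Osei→Lot D ($155), Lindqvist→Lot A ($121), Santos→Lot F ($146), Novak→Lot E ($169), Jensen→Lot B ($144); total welfare W = $735.
Lindqvist receives Lot A at value $121, so the others get W − 121 = $614.
Without Lindqvist: best allocation of the remaining 4 bidders over all 5 lots is Osei→Lot A ($164), Santos→Lot F ($146), Novak→Lot E ($169), Jensen→Lot B ($144), total $623.
VCG payment = (others' best without Lindqvist) − (others' welfare with Lindqvist) = 623 − 614 = $9.

Lindqvist pays $9.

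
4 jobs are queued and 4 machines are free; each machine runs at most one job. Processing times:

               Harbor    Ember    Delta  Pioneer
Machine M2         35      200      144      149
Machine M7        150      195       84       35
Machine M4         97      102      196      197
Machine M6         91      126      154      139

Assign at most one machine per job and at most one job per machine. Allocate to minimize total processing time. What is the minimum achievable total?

Optimal: Harbor→Machine M2 (35 min), Ember→Machine M4 (102 min), Delta→Machine M6 (154 min), Pioneer→Machine M7 (35 min) — total 35+102+154+35 = 326 min.
Row-greedy (each job in turn takes its cheapest remaining machine) gives 360 min, worse by 34.
Swapping Delta↔Ember (Delta→Machine M4 196 min, Ember→Machine M6 126 min) adds 66.

Minimum total: 326 min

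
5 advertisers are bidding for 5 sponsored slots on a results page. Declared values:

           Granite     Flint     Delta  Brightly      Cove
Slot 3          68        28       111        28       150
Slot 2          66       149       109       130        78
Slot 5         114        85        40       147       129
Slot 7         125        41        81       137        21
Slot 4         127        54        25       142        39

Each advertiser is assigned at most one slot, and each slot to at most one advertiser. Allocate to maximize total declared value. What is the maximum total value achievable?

Max total: $656

Optimal: Granite→Slot 7 ($125), Flint→Slot 2 ($149), Delta→Slot 3 ($111), Brightly→Slot 4 ($142), Cove→Slot 5 ($129) — total 125+149+111+142+129 = $656.
Row-greedy (each advertiser in turn takes its best remaining slot) gives $555, worse by 101.
Swapping Delta↔Cove (Delta→Slot 5 $40, Cove→Slot 3 $150) loses 50.
Every other assignment is strictly worse.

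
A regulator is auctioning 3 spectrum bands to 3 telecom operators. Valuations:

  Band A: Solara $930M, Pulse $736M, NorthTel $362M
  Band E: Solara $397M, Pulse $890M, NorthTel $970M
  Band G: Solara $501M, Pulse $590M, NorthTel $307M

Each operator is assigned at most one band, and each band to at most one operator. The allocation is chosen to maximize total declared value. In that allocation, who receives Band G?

Pulse receives Band G.

Treat this as an assignment problem: match each operator to one band.
Optimal: Solara→Band A ($930M), Pulse→Band G ($590M), NorthTel→Band E ($970M) — total 930+590+970 = $2490M.
Row-greedy (each operator in turn takes its best remaining band) gives $2127M, worse by 363.
Next-best assignment: Solara→Band G, Pulse→Band A, NorthTel→Band E = $2207M.
Pulse's own top band is Band E ($890M), but forcing Pulse→Band E and reassigning the rest optimally gives only $2127M — worse by 363.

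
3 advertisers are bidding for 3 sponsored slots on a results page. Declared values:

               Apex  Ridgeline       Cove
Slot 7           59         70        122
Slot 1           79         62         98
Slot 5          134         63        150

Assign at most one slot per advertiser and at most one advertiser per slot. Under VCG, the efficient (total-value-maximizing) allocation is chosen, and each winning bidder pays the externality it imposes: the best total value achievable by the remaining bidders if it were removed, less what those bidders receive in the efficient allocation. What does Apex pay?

Efficient allocation: Apex→Slot 5 ($134), Ridgeline→Slot 1 ($62), Cove→Slot 7 ($122); total welfare W = $318.
Apex receives Slot 5 at value $134, so the others get W − 134 = $184.
Without Apex: best allocation of the remaining 2 bidders over all 3 slots is Ridgeline→Slot 7 ($70), Cove→Slot 5 ($150), total $220.
VCG payment = (others' best without Apex) − (others' welfare with Apex) = 220 − 184 = $36.

Apex pays $36.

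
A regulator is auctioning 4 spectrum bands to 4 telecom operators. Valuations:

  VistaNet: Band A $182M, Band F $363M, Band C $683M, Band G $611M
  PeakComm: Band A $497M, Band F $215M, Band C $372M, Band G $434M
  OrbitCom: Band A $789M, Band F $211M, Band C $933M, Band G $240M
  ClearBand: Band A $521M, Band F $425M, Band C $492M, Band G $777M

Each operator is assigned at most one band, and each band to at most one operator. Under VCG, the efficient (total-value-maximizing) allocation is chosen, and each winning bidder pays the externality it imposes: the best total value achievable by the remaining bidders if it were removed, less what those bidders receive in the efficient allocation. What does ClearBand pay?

Efficient allocation: VistaNet→Band F ($363M), PeakComm→Band A ($497M), OrbitCom→Band C ($933M), ClearBand→Band G ($777M); total welfare W = $2570M.
ClearBand receives Band G at value $777M, so the others get W − 777 = $1793M.
Without ClearBand: best allocation of the remaining 3 bidders over all 4 bands is VistaNet→Band G ($611M), PeakComm→Band A ($497M), OrbitCom→Band C ($933M), total $2041M.
VCG payment = (others' best without ClearBand) − (others' welfare with ClearBand) = 2041 − 1793 = $248M.

ClearBand pays $248M.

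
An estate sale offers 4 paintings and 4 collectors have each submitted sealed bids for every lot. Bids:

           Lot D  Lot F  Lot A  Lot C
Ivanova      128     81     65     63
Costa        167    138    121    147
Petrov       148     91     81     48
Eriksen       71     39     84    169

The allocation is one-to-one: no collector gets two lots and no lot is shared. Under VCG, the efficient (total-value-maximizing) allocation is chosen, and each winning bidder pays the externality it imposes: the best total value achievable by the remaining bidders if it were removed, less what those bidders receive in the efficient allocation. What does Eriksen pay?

Efficient allocation: Ivanova→Lot A ($65), Costa→Lot F ($138), Petrov→Lot D ($148), Eriksen→Lot C ($169); total welfare W = $520.
Eriksen receives Lot C at value $169, so the others get W − 169 = $351.
Without Eriksen: best allocation of the remaining 3 bidders over all 4 lots is Ivanova→Lot F ($81), Costa→Lot C ($147), Petrov→Lot D ($148), total $376.
VCG payment = (others' best without Eriksen) − (others' welfare with Eriksen) = 376 − 351 = $25.

Eriksen pays $25.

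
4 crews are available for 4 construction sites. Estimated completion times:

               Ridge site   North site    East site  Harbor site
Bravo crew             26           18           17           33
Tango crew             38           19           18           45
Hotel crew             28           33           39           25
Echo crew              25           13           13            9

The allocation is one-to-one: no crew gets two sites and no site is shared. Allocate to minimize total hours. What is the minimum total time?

This is the linear assignment problem.
Optimal: Bravo crew→North site (18 hours), Tango crew→East site (18 hours), Hotel crew→Ridge site (28 hours), Echo crew→Harbor site (9 hours) — total 18+18+28+9 = 73 hours.
Column-greedy (each site in turn goes to its cheapest remaining crew) gives 86 hours, worse by 13.

Minimum total: 73 hours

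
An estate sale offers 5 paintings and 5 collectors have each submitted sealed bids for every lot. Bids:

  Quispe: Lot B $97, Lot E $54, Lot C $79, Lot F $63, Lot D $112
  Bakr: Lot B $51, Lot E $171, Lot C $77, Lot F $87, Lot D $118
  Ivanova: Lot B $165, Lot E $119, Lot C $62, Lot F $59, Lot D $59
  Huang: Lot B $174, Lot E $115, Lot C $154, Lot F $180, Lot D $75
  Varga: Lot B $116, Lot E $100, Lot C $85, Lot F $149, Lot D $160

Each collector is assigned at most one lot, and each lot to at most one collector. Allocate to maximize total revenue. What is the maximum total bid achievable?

Max total: $755

This is the linear assignment problem.
Optimal: Quispe→Lot C ($79), Bakr→Lot E ($171), Ivanova→Lot B ($165), Huang→Lot F ($180), Varga→Lot D ($160) — total 79+171+165+180+160 = $755.
Column-greedy (each lot in turn goes to its best remaining collector) gives $552, worse by 203.
Checked against all permutations: $755 is optimal.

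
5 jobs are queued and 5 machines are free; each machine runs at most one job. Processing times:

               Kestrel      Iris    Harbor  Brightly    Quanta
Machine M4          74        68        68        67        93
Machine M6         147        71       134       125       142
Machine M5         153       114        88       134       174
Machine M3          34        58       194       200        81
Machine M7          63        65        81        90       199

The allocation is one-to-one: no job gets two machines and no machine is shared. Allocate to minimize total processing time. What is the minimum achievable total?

Min total: 370 min

This is the linear assignment problem.
Optimal: Kestrel→Machine M7 (63 min), Iris→Machine M6 (71 min), Harbor→Machine M5 (88 min), Brightly→Machine M4 (67 min), Quanta→Machine M3 (81 min) — total 63+71+88+67+81 = 370 min.
Row-greedy (each job in turn takes its cheapest remaining machine) gives 466 min, worse by 96.
Next-best assignment: Kestrel→Machine M3, Iris→Machine M6, Harbor→Machine M5, Brightly→Machine M7, Quanta→Machine M4 = 376 min.
Swapping Iris↔Kestrel (Iris→Machine M7 65 min, Kestrel→Machine M6 147 min) adds 78.
Checked against all permutations: 370 min is optimal.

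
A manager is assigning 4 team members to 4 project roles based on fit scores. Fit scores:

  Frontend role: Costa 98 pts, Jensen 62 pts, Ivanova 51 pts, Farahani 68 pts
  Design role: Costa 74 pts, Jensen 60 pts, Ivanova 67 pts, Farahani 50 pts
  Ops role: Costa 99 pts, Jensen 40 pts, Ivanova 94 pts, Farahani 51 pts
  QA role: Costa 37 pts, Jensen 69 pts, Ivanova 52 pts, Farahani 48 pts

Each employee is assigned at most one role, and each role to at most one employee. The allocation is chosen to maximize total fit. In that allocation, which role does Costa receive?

Costa receives Frontend role.

This is a one-to-one assignment (maximum-weight bipartite matching).
Optimal: Costa→Frontend role (98 pts), Jensen→QA role (69 pts), Ivanova→Ops role (94 pts), Farahani→Design role (50 pts) — total 98+69+94+50 = 311 pts.
Row-greedy (each employee in turn takes its best remaining role) gives 303 pts, worse by 8.
Swapping Farahani↔Ivanova (Farahani→Ops role 51 pts, Ivanova→Design role 67 pts) loses 26.
Checked against all permutations: 311 pts is optimal.
Costa's own top role is Ops role (99 pts), but forcing Costa→Ops role and reassigning the rest optimally gives only 303 pts — worse by 8.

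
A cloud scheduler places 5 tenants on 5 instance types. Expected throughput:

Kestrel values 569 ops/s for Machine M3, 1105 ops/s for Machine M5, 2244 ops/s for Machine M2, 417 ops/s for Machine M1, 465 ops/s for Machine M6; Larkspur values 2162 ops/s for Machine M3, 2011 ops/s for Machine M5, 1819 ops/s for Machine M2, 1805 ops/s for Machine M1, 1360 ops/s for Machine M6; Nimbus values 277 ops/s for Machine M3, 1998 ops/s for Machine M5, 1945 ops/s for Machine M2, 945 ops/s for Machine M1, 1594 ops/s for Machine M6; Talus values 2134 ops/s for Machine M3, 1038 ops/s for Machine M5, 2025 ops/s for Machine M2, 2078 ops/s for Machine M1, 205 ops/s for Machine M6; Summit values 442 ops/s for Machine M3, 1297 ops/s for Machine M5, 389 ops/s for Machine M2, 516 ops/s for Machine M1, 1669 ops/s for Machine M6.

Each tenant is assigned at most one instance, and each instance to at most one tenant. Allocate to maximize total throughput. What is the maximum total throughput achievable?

Optimal: Kestrel→Machine M2 (2244 ops/s), Larkspur→Machine M3 (2162 ops/s), Nimbus→Machine M5 (1998 ops/s), Talus→Machine M1 (2078 ops/s), Summit→Machine M6 (1669 ops/s) — total 2244+2162+1998+2078+1669 = 10151 ops/s.
Next-best assignment: Kestrel→Machine M2, Larkspur→Machine M1, Nimbus→Machine M5, Talus→Machine M3, Summit→Machine M6 = 9850 ops/s.
Swapping Nimbus↔Summit (Nimbus→Machine M6 1594 ops/s, Summit→Machine M5 1297 ops/s) loses 776.
Checked against all permutations: 10151 ops/s is optimal.

Max total: 10151 ops/s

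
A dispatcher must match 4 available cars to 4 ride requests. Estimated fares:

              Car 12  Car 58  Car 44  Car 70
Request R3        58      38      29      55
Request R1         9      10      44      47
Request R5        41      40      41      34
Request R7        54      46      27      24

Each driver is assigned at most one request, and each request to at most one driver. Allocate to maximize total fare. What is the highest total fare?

Maximum total: $193

This is a one-to-one assignment (maximum-weight bipartite matching).
Optimal: Car 12→Request R7 ($54), Car 58→Request R5 ($40), Car 44→Request R1 ($44), Car 70→Request R3 ($55) — total 54+40+44+55 = $193.
Max-entry greedy (repeatedly take the single best remaining cell) gives $192, worse by 1.
Every other assignment is strictly worse.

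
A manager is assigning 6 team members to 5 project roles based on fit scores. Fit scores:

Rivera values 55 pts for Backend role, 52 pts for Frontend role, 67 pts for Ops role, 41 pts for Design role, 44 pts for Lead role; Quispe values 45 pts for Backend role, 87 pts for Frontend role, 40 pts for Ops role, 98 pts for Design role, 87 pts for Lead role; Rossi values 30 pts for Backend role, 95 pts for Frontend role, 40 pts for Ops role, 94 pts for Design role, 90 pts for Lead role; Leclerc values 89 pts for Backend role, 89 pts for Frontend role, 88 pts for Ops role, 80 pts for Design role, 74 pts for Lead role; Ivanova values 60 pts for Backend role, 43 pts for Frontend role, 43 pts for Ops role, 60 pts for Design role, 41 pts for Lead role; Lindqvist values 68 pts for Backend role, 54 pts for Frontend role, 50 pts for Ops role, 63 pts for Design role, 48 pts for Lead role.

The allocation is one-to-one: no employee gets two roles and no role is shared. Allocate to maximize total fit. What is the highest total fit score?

Optimal: Lindqvist→Backend role (68 pts), Leclerc→Frontend role (89 pts), Rivera→Ops role (67 pts), Quispe→Design role (98 pts), Rossi→Lead role (90 pts) — total 68+89+67+98+90 = 412 pts.
Column-greedy (each role in turn goes to its best remaining employee) gives 397 pts, worse by 15.
Every other assignment is strictly worse.

Maximum total: 412 pts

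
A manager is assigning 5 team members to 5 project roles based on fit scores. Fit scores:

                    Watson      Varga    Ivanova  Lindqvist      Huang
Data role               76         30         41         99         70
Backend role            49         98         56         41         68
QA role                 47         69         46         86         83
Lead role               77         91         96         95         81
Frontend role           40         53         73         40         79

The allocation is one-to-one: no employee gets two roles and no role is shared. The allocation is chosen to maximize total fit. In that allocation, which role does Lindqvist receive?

Lindqvist receives QA role.

Optimal: Watson→Data role (76 pts), Varga→Backend role (98 pts), Ivanova→Lead role (96 pts), Lindqvist→QA role (86 pts), Huang→Frontend role (79 pts) — total 76+98+96+86+79 = 435 pts.
Row-greedy (each employee in turn takes its best remaining role) gives 430 pts, worse by 5.
Lindqvist's own top role is Data role (99 pts), but forcing Lindqvist→Data role and reassigning the rest optimally gives only 430 pts — worse by 5.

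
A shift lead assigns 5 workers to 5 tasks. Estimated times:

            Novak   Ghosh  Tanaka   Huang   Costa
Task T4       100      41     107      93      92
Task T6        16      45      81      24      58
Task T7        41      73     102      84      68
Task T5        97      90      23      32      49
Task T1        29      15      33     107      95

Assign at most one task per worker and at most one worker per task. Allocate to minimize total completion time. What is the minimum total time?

Minimum total: 185 min

Treat this as an assignment problem: match each worker to one task.
Optimal: Novak→Task T1 (29 min), Ghosh→Task T4 (41 min), Tanaka→Task T5 (23 min), Huang→Task T6 (24 min), Costa→Task T7 (68 min) — total 29+41+23+24+68 = 185 min.
Next-best assignment: Novak→Task T7, Ghosh→Task T4, Tanaka→Task T1, Huang→Task T6, Costa→Task T5 = 188 min.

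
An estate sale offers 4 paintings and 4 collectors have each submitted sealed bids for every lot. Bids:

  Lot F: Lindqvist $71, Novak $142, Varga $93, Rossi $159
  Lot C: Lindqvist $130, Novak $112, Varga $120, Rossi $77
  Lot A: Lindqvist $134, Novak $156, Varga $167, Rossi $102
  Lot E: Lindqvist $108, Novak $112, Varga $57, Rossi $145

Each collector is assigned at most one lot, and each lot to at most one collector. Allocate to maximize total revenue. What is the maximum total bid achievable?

Maximum total: $584

Optimal: Lindqvist→Lot C ($130), Novak→Lot F ($142), Varga→Lot A ($167), Rossi→Lot E ($145) — total 130+142+167+145 = $584.
Max-entry greedy (repeatedly take the single best remaining cell) gives $568, worse by 16.
No other one-to-one assignment exceeds $584.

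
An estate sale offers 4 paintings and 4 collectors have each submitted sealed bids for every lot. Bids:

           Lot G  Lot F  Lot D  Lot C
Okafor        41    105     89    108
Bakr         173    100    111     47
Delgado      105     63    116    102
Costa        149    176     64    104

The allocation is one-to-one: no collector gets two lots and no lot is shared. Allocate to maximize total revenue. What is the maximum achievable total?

Max total: $573

Treat this as an assignment problem: match each collector to one lot.
Optimal: Okafor→Lot C ($108), Bakr→Lot G ($173), Delgado→Lot D ($116), Costa→Lot F ($176) — total 108+173+116+176 = $573.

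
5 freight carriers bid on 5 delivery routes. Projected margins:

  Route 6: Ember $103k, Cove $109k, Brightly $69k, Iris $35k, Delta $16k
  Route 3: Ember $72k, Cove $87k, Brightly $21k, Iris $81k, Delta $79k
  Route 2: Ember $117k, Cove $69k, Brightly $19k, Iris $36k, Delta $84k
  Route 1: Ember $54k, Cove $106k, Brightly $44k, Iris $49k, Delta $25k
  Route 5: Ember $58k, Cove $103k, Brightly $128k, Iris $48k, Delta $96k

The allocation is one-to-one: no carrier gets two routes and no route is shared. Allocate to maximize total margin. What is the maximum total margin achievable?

Maximum total: $502k

Optimal: Ember→Route 6 ($103k), Cove→Route 1 ($106k), Brightly→Route 5 ($128k), Iris→Route 3 ($81k), Delta→Route 2 ($84k) — total 103+106+128+81+84 = $502k.
Next-best assignment: Ember→Route 2, Cove→Route 6, Brightly→Route 5, Iris→Route 1, Delta→Route 3 = $482k.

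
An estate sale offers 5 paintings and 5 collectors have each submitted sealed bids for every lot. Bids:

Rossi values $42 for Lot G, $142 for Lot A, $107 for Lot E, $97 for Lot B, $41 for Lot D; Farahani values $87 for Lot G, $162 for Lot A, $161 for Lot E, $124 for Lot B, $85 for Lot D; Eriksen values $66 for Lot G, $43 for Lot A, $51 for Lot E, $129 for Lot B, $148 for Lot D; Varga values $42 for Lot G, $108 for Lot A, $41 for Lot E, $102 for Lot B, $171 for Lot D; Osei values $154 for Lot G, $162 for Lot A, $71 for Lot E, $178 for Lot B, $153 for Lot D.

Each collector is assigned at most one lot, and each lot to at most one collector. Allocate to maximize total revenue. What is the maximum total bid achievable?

Maximum total: $757

This is the linear assignment problem.
Optimal: Rossi→Lot A ($142), Farahani→Lot E ($161), Eriksen→Lot B ($129), Varga→Lot D ($171), Osei→Lot G ($154) — total 142+161+129+171+154 = $757.
Row-greedy (each collector in turn takes its best remaining lot) gives $707, worse by 50.
Next-best assignment: Rossi→Lot E, Farahani→Lot A, Eriksen→Lot B, Varga→Lot D, Osei→Lot G = $723.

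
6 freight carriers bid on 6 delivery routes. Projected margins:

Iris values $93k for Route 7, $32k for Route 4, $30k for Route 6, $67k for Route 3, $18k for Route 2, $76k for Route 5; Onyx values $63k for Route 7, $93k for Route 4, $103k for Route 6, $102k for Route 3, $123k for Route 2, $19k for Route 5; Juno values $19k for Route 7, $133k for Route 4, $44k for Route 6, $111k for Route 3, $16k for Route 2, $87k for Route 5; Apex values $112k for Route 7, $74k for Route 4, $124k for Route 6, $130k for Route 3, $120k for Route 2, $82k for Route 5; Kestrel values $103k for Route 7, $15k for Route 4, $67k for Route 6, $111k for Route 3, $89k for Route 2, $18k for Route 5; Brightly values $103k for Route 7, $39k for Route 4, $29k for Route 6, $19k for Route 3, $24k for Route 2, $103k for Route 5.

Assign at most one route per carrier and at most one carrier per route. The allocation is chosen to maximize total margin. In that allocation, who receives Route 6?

Apex receives Route 6.

Optimal: Iris→Route 7 ($93k), Onyx→Route 2 ($123k), Juno→Route 4 ($133k), Apex→Route 6 ($124k), Kestrel→Route 3 ($111k), Brightly→Route 5 ($103k) — total 93+123+133+124+111+103 = $687k.
Max-entry greedy (repeatedly take the single best remaining cell) gives $622k, worse by 65.
Swapping Onyx↔Iris (Onyx→Route 7 $63k, Iris→Route 2 $18k) loses 135.
Every other assignment is strictly worse.
Apex's own top route is Route 3 ($130k), but forcing Apex→Route 3 and reassigning the rest optimally gives only $651k — worse by 36.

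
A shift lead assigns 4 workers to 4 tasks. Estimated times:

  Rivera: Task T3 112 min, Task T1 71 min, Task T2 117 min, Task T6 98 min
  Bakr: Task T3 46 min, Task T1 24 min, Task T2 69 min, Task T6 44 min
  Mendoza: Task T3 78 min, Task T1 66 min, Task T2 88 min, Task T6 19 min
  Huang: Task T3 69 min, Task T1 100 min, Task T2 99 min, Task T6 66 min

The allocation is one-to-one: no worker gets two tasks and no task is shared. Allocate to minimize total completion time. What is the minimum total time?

Optimal: Rivera→Task T1 (71 min), Bakr→Task T2 (69 min), Mendoza→Task T6 (19 min), Huang→Task T3 (69 min) — total 71+69+19+69 = 228 min.
Min-entry greedy (repeatedly take the single cheapest remaining cell) gives 229 min, worse by 1.
Every other assignment is strictly worse.

Minimum total: 228 min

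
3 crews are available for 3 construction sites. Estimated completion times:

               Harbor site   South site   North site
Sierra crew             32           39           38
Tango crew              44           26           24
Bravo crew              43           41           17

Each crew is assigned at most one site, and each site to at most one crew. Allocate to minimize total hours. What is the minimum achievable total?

Optimal: Sierra crew→Harbor site (32 hours), Tango crew→South site (26 hours), Bravo crew→North site (17 hours) — total 32+26+17 = 75 hours.
Row-greedy (each crew in turn takes its cheapest remaining site) gives 97 hours, worse by 22.
Next-best assignment: Sierra crew→Harbor site, Tango crew→North site, Bravo crew→South site = 97 hours.
Checked against all permutations: 75 hours is optimal.

Minimum total: 75 hours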